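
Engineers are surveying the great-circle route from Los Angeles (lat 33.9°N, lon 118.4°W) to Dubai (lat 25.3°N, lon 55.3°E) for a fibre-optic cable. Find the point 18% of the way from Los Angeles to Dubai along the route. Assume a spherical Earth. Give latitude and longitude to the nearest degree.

≈ lat 55°N, lon 114°W

Write both endpoints as unit vectors p₁, p₂ with components (cos φ cos λ, cos φ sin λ, sin φ).
The central angle between the endpoints is δ = arccos(p₁·p₂) ≈ 2.103 rad (120.5°).
Interpolate at f = 0.18 with slerp weights a = sin((1−f)δ)/sin δ ≈ 1.147, b = sin(fδ)/sin δ ≈ 0.429.
p = a·p₁ + b·p₂ ≈ (-0.232, -0.519, 0.823); φ = arcsin(p_z) ≈ 55.38°, λ = atan2(p_y, p_x) ≈ -114.10°.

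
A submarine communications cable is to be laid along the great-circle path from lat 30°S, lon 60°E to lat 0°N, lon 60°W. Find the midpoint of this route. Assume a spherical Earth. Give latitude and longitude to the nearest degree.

Convert each endpoint to a unit vector on the sphere (x = cos φ cos λ, y = cos φ sin λ, z = sin φ).
The central angle between the endpoints is δ = arccos(p₁·p₂) ≈ 2.019 rad (115.7°).
Interpolate at f = 1/2 with slerp weights a = sin((1−f)δ)/sin δ ≈ 0.939, b = sin(fδ)/sin δ ≈ 0.939.
p = a·p₁ + b·p₂ ≈ (0.876, -0.109, -0.470); φ = arcsin(p_z) ≈ -28.00°, λ = atan2(p_y, p_x) ≈ -7.09°.

≈ lat 28°S, lon 7°W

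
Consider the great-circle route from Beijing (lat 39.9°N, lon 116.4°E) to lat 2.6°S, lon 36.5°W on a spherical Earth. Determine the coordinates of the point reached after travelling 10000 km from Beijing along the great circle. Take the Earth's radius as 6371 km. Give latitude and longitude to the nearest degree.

Write both endpoints as unit vectors p₁, p₂ with components (cos φ cos λ, cos φ sin λ, sin φ).
The central angle between the endpoints is δ = arccos(p₁·p₂) ≈ 2.362 rad (135.3°). The total great-circle distance is δ·R ≈ 2.362 × 6371 ≈ 15050 km, so the target fraction is f = 10000/15050 ≈ 0.664.
Interpolate at f ≈ 0.664 with slerp weights a = sin((1−f)δ)/sin δ ≈ 1.013, b = sin(fδ)/sin δ ≈ 1.423.
p = a·p₁ + b·p₂ ≈ (0.797, -0.149, 0.585); φ = arcsin(p_z) ≈ 35.83°, λ = atan2(p_y, p_x) ≈ -10.60°.

≈ lat 36°N, lon 11°W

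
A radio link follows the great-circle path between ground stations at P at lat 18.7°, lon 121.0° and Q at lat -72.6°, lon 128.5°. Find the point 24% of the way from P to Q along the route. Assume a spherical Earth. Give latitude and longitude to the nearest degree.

From cos δ = sin φ₁ sin φ₂ + cos φ₁ cos φ₂ cos Δλ, the central angle is δ ≈ 1.596 rad (91.4°).
Interpolate at f = 0.24 with slerp weights a = sin((1−f)δ)/sin δ ≈ 0.937, b = sin(fδ)/sin δ ≈ 0.374.
p = a·p₁ + b·p₂ ≈ (-0.527, 0.848, -0.056); φ = arcsin(p_z) ≈ -3.23°, λ = atan2(p_y, p_x) ≈ 121.84°.

≈ lat -3°, lon 122°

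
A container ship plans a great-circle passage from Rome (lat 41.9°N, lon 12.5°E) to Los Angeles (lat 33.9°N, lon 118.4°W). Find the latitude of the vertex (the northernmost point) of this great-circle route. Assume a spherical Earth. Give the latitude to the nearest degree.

The great circle lies in the plane with unit normal n̂ = (p₁ × p₂)/|p₁ × p₂|.
Here n̂_z ≈ -0.467; the vertex latitude is φ_max = arccos|n̂_z| ≈ 62.1°.

≈ 62°N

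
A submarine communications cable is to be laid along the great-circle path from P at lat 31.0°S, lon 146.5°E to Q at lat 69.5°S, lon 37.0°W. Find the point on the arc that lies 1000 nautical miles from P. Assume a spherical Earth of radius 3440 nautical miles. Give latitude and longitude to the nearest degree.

The haversine formula gives a central angle δ ≈ 1.387 rad (79.5°) between the endpoints. The total great-circle distance is δ·R ≈ 1.387 × 3440 ≈ 4771 nmi, so the target fraction is f = 1000/4771 ≈ 0.210.
Interpolate at f ≈ 0.210 with slerp weights a = sin((1−f)δ)/sin δ ≈ 0.905, b = sin(fδ)/sin δ ≈ 0.292.
p = a·p₁ + b·p₂ ≈ (-0.565, 0.367, -0.739); φ = arcsin(p_z) ≈ -47.65°, λ = atan2(p_y, p_x) ≈ 147.03°.

≈ lat 48°S, lon 147°E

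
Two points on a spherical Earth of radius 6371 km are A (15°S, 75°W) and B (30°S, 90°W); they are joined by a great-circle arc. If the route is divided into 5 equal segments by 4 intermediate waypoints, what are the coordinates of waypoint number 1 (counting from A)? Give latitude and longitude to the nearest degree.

Write both endpoints as unit vectors p₁, p₂ with components (cos φ cos λ, cos φ sin λ, sin φ).
The central angle between the endpoints is δ = arccos(p₁·p₂) ≈ 0.356 rad (20.4°).
Interpolate at f = 1/5 with slerp weights a = sin((1−f)δ)/sin δ ≈ 0.806, b = sin(fδ)/sin δ ≈ 0.204.
p = a·p₁ + b·p₂ ≈ (0.202, -0.929, -0.311); φ = arcsin(p_z) ≈ -18.10°, λ = atan2(p_y, p_x) ≈ -77.76°.

≈ (18°S, 78°W)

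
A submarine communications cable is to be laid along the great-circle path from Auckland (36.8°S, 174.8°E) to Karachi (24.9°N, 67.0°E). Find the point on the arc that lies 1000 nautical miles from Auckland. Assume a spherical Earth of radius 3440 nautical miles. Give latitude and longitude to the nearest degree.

≈ (32°S, 155°E)

Write both endpoints as unit vectors p₁, p₂ with components (cos φ cos λ, cos φ sin λ, sin φ).
The central angle between the endpoints is δ = arccos(p₁·p₂) ≈ 2.065 rad (118.3°). The total great-circle distance is δ·R ≈ 2.065 × 3440 ≈ 7103 nmi, so the target fraction is f = 1000/7103 ≈ 0.141.
Interpolate at f ≈ 0.141 with slerp weights a = sin((1−f)δ)/sin δ ≈ 1.112, b = sin(fδ)/sin δ ≈ 0.326.
p = a·p₁ + b·p₂ ≈ (-0.772, 0.353, -0.529); φ = arcsin(p_z) ≈ -31.96°, λ = atan2(p_y, p_x) ≈ 155.45°.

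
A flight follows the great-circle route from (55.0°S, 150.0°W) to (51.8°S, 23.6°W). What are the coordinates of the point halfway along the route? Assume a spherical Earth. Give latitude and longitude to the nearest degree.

≈ (71°S, 83°W)

Convert each endpoint to a unit vector on the sphere (x = cos φ cos λ, y = cos φ sin λ, z = sin φ).
The central angle between the endpoints is δ = arccos(p₁·p₂) ≈ 1.123 rad (64.3°).
Interpolate at f = 1/2 with slerp weights a = sin((1−f)δ)/sin δ ≈ 0.591, b = sin(fδ)/sin δ ≈ 0.591.
p = a·p₁ + b·p₂ ≈ (0.041, -0.316, -0.948); φ = arcsin(p_z) ≈ -71.44°, λ = atan2(p_y, p_x) ≈ -82.54°.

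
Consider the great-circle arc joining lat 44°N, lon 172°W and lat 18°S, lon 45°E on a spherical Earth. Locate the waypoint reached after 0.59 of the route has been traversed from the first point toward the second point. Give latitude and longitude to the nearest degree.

≈ lat 25°N, lon 83°E

Convert each endpoint to a unit vector on the sphere (x = cos φ cos λ, y = cos φ sin λ, z = sin φ).
The central angle between the endpoints is δ = arccos(p₁·p₂) ≈ 2.436 rad (139.6°).
Interpolate at f = 0.59 with slerp weights a = sin((1−f)δ)/sin δ ≈ 1.296, b = sin(fδ)/sin δ ≈ 1.528.
p = a·p₁ + b·p₂ ≈ (0.104, 0.898, 0.428); φ = arcsin(p_z) ≈ 25.35°, λ = atan2(p_y, p_x) ≈ 83.38°.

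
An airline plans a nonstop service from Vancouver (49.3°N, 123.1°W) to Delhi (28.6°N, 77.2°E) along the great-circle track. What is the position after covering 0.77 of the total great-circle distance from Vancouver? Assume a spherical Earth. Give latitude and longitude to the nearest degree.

≈ 51°N, 85°E

Write both endpoints as unit vectors p₁, p₂ with components (cos φ cos λ, cos φ sin λ, sin φ).
The central angle between the endpoints is δ = arccos(p₁·p₂) ≈ 1.746 rad (100.0°).
Interpolate at f = 0.77 with slerp weights a = sin((1−f)δ)/sin δ ≈ 0.397, b = sin(fδ)/sin δ ≈ 0.990.
p = a·p₁ + b·p₂ ≈ (0.051, 0.630, 0.775); φ = arcsin(p_z) ≈ 50.77°, λ = atan2(p_y, p_x) ≈ 85.36°.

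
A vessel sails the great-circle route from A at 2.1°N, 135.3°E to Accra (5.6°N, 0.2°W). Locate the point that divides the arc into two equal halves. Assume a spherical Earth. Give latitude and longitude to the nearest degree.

Write both endpoints as unit vectors p₁, p₂ with components (cos φ cos λ, cos φ sin λ, sin φ).
The central angle between the endpoints is δ = arccos(p₁·p₂) ≈ 2.354 rad (134.9°).
Interpolate at f = 1/2 with slerp weights a = sin((1−f)δ)/sin δ ≈ 1.304, b = sin(fδ)/sin δ ≈ 1.304.
p = a·p₁ + b·p₂ ≈ (0.371, 0.912, 0.175); φ = arcsin(p_z) ≈ 10.08°, λ = atan2(p_y, p_x) ≈ 67.84°.

≈ 10°N, 68°E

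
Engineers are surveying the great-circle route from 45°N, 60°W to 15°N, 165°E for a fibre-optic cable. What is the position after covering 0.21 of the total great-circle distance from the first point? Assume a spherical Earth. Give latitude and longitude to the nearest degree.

Convert each endpoint to a unit vector on the sphere (x = cos φ cos λ, y = cos φ sin λ, z = sin φ).
The central angle between the endpoints is δ = arccos(p₁·p₂) ≈ 1.875 rad (107.5°).
Interpolate at f = 0.21 with slerp weights a = sin((1−f)δ)/sin δ ≈ 1.044, b = sin(fδ)/sin δ ≈ 0.402.
p = a·p₁ + b·p₂ ≈ (-0.006, -0.539, 0.842); φ = arcsin(p_z) ≈ 57.39°, λ = atan2(p_y, p_x) ≈ -90.66°.

≈ 57°N, 91°W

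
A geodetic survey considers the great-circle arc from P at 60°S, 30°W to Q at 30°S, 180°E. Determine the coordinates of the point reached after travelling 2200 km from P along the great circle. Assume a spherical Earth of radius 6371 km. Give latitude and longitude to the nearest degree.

Write both endpoints as unit vectors p₁, p₂ with components (cos φ cos λ, cos φ sin λ, sin φ).
The central angle between the endpoints is δ = arccos(p₁·p₂) ≈ 1.513 rad (86.7°). The total great-circle distance is δ·R ≈ 1.513 × 6371 ≈ 9638 km, so the target fraction is f = 2200/9638 ≈ 0.228.
Interpolate at f ≈ 0.228 with slerp weights a = sin((1−f)δ)/sin δ ≈ 0.921, b = sin(fδ)/sin δ ≈ 0.339.
p = a·p₁ + b·p₂ ≈ (0.105, -0.230, -0.967); φ = arcsin(p_z) ≈ -75.33°, λ = atan2(p_y, p_x) ≈ -65.43°.

≈ 75°S, 65°W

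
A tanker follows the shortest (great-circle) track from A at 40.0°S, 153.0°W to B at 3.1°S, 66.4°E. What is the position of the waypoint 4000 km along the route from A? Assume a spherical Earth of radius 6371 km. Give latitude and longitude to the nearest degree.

Convert each endpoint to a unit vector on the sphere (x = cos φ cos λ, y = cos φ sin λ, z = sin φ).
The central angle between the endpoints is δ = arccos(p₁·p₂) ≈ 2.161 rad (123.8°). The total great-circle distance is δ·R ≈ 2.161 × 6371 ≈ 13766 km, so the target fraction is f = 4000/13766 ≈ 0.291.
Interpolate at f ≈ 0.291 with slerp weights a = sin((1−f)δ)/sin δ ≈ 1.203, b = sin(fδ)/sin δ ≈ 0.707.
p = a·p₁ + b·p₂ ≈ (-0.538, 0.229, -0.811); φ = arcsin(p_z) ≈ -54.21°, λ = atan2(p_y, p_x) ≈ 156.99°.

≈ 54°S, 157°E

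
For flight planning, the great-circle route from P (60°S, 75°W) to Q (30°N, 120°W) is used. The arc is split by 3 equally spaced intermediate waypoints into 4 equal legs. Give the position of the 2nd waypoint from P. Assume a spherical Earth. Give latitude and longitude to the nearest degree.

≈ (16°S, 104°W)

Write both endpoints as unit vectors p₁, p₂ with components (cos φ cos λ, cos φ sin λ, sin φ).
The central angle between the endpoints is δ = arccos(p₁·p₂) ≈ 1.698 rad (97.3°).
Interpolate at f = 2/4 with slerp weights a = sin((1−f)δ)/sin δ ≈ 0.757, b = sin(fδ)/sin δ ≈ 0.757.
p = a·p₁ + b·p₂ ≈ (-0.230, -0.933, -0.277); φ = arcsin(p_z) ≈ -16.08°, λ = atan2(p_y, p_x) ≈ -103.83°.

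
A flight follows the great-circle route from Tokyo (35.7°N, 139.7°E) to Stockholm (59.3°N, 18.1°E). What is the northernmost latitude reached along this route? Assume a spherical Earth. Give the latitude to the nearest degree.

≈ 68°N

The great circle lies in the plane with unit normal n̂ = (p₁ × p₂)/|p₁ × p₂|.
Here n̂_z ≈ -0.368; the vertex latitude is φ_max = arccos|n̂_z| ≈ 68.4°.
Check via Clairaut: cos φ_max = |cos φ₁| · sin C = cos(35.7°)·sin(27.0°) ≈ 0.368, again giving ≈ 68.4°.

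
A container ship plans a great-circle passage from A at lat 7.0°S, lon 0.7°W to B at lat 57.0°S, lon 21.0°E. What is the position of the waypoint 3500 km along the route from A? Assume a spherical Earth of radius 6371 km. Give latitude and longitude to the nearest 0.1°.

≈ lat 37.3°S, lon 8.8°E

From cos δ = sin φ₁ sin φ₂ + cos φ₁ cos φ₂ cos Δλ, the central angle is δ ≈ 0.922 rad (52.8°). The total great-circle distance is δ·R ≈ 0.922 × 6371 ≈ 5872 km, so the target fraction is f = 3500/5872 ≈ 0.596.
Interpolate at f ≈ 0.596 with slerp weights a = sin((1−f)δ)/sin δ ≈ 0.457, b = sin(fδ)/sin δ ≈ 0.655.
p = a·p₁ + b·p₂ ≈ (0.786, 0.122, -0.605); φ = arcsin(p_z) ≈ -37.25°, λ = atan2(p_y, p_x) ≈ 8.85°.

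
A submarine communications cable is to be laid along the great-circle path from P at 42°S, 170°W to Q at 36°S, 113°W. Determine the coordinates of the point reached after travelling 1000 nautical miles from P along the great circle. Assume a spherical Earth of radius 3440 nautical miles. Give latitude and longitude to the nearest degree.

≈ 43°S, 147°W

Convert each endpoint to a unit vector on the sphere (x = cos φ cos λ, y = cos φ sin λ, z = sin φ).
The central angle between the endpoints is δ = arccos(p₁·p₂) ≈ 0.766 rad (43.9°). The total great-circle distance is δ·R ≈ 0.766 × 3440 ≈ 2635 nmi, so the target fraction is f = 1000/2635 ≈ 0.380.
Interpolate at f ≈ 0.380 with slerp weights a = sin((1−f)δ)/sin δ ≈ 0.660, b = sin(fδ)/sin δ ≈ 0.413.
p = a·p₁ + b·p₂ ≈ (-0.614, -0.393, -0.685); φ = arcsin(p_z) ≈ -43.21°, λ = atan2(p_y, p_x) ≈ -147.36°.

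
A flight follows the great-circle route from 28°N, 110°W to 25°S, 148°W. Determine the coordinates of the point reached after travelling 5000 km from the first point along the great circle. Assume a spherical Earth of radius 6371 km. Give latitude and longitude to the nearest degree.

≈ 9°S, 136°W

From cos δ = sin φ₁ sin φ₂ + cos φ₁ cos φ₂ cos Δλ, the central angle is δ ≈ 1.124 rad (64.4°). The total great-circle distance is δ·R ≈ 1.124 × 6371 ≈ 7160 km, so the target fraction is f = 5000/7160 ≈ 0.698.
Interpolate at f ≈ 0.698 with slerp weights a = sin((1−f)δ)/sin δ ≈ 0.369, b = sin(fδ)/sin δ ≈ 0.784.
p = a·p₁ + b·p₂ ≈ (-0.714, -0.682, -0.158); φ = arcsin(p_z) ≈ -9.09°, λ = atan2(p_y, p_x) ≈ -136.28°.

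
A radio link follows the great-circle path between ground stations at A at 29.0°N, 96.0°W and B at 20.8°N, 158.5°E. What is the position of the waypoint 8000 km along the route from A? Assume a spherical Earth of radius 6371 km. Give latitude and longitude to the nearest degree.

Write both endpoints as unit vectors p₁, p₂ with components (cos φ cos λ, cos φ sin λ, sin φ).
The central angle between the endpoints is δ = arccos(p₁·p₂) ≈ 1.617 rad (92.7°). The total great-circle distance is δ·R ≈ 1.617 × 6371 ≈ 10303 km, so the target fraction is f = 8000/10303 ≈ 0.776.
Interpolate at f ≈ 0.776 with slerp weights a = sin((1−f)δ)/sin δ ≈ 0.354, b = sin(fδ)/sin δ ≈ 0.952.
p = a·p₁ + b·p₂ ≈ (-0.860, 0.018, 0.510); φ = arcsin(p_z) ≈ 30.64°, λ = atan2(p_y, p_x) ≈ 178.79°.

≈ 31°N, 179°E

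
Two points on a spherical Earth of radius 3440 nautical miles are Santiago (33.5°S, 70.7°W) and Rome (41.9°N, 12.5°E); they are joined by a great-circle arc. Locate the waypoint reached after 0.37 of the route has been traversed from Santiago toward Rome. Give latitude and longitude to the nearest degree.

Convert each endpoint to a unit vector on the sphere (x = cos φ cos λ, y = cos φ sin λ, z = sin φ).
The central angle between the endpoints is δ = arccos(p₁·p₂) ≈ 1.870 rad (107.2°).
Interpolate at f = 0.37 with slerp weights a = sin((1−f)δ)/sin δ ≈ 0.967, b = sin(fδ)/sin δ ≈ 0.668.
p = a·p₁ + b·p₂ ≈ (0.752, -0.653, -0.088); φ = arcsin(p_z) ≈ -5.03°, λ = atan2(p_y, p_x) ≈ -41.00°.

≈ 5°S, 41°W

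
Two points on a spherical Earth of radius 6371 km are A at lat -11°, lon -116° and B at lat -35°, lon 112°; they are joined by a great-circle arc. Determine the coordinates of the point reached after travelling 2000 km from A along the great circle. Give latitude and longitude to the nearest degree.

Convert each endpoint to a unit vector on the sphere (x = cos φ cos λ, y = cos φ sin λ, z = sin φ).
The central angle between the endpoints is δ = arccos(p₁·p₂) ≈ 2.014 rad (115.4°). The total great-circle distance is δ·R ≈ 2.014 × 6371 ≈ 12830 km, so the target fraction is f = 2000/12830 ≈ 0.156.
Interpolate at f ≈ 0.156 with slerp weights a = sin((1−f)δ)/sin δ ≈ 1.098, b = sin(fδ)/sin δ ≈ 0.342.
p = a·p₁ + b·p₂ ≈ (-0.577, -0.709, -0.405); φ = arcsin(p_z) ≈ -23.92°, λ = atan2(p_y, p_x) ≈ -129.16°.

≈ lat -24°, lon -129°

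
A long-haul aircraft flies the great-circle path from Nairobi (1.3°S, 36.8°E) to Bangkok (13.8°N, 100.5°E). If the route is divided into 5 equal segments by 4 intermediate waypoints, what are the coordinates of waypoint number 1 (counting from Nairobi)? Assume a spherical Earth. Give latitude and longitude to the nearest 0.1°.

From cos δ = sin φ₁ sin φ₂ + cos φ₁ cos φ₂ cos Δλ, the central angle is δ ≈ 1.132 rad (64.9°).
Interpolate at f = 1/5 with slerp weights a = sin((1−f)δ)/sin δ ≈ 0.869, b = sin(fδ)/sin δ ≈ 0.248.
p = a·p₁ + b·p₂ ≈ (0.652, 0.757, 0.039); φ = arcsin(p_z) ≈ 2.26°, λ = atan2(p_y, p_x) ≈ 49.28°.

≈ 2.3°N, 49.3°E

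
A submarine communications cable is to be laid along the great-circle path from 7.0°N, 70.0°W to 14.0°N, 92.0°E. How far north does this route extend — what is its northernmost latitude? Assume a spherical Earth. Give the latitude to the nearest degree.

The great circle lies in the plane with unit normal n̂ = (p₁ × p₂)/|p₁ × p₂|.
Here n̂_z ≈ +0.643; the vertex latitude is φ_max = arccos|n̂_z| ≈ 50.0°.
Check via Clairaut: cos φ_max = |cos φ₁| · sin C = cos(7.0°)·sin(40.4°) ≈ 0.643, again giving ≈ 50.0°.

≈ 50°N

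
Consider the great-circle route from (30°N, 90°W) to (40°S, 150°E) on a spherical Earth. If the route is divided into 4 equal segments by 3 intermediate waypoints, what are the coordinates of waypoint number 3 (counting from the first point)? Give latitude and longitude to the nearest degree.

≈ (29°S, 172°W)

Convert each endpoint to a unit vector on the sphere (x = cos φ cos λ, y = cos φ sin λ, z = sin φ).
The central angle between the endpoints is δ = arccos(p₁·p₂) ≈ 2.282 rad (130.8°).
Interpolate at f = 3/4 with slerp weights a = sin((1−f)δ)/sin δ ≈ 0.713, b = sin(fδ)/sin δ ≈ 1.307.
p = a·p₁ + b·p₂ ≈ (-0.867, -0.117, -0.484); φ = arcsin(p_z) ≈ -28.93°, λ = atan2(p_y, p_x) ≈ -172.32°.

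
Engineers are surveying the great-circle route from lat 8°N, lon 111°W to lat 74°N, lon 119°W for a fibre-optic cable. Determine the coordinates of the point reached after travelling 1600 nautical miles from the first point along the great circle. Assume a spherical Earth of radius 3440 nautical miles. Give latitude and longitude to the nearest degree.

≈ lat 35°N, lon 112°W

Convert each endpoint to a unit vector on the sphere (x = cos φ cos λ, y = cos φ sin λ, z = sin φ).
The central angle between the endpoints is δ = arccos(p₁·p₂) ≈ 1.155 rad (66.2°). The total great-circle distance is δ·R ≈ 1.155 × 3440 ≈ 3973 nmi, so the target fraction is f = 1600/3973 ≈ 0.403.
Interpolate at f ≈ 0.403 with slerp weights a = sin((1−f)δ)/sin δ ≈ 0.696, b = sin(fδ)/sin δ ≈ 0.490.
p = a·p₁ + b·p₂ ≈ (-0.312, -0.761, 0.568); φ = arcsin(p_z) ≈ 34.62°, λ = atan2(p_y, p_x) ≈ -112.31°.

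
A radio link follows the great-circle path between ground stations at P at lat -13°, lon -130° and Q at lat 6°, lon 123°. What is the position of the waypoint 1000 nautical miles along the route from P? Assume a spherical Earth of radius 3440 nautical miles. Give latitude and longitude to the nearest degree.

≈ lat -12°, lon -147°

The haversine formula gives a central angle δ ≈ 1.883 rad (107.9°) between the endpoints. The total great-circle distance is δ·R ≈ 1.883 × 3440 ≈ 6476 nmi, so the target fraction is f = 1000/6476 ≈ 0.154.
Interpolate at f ≈ 0.154 with slerp weights a = sin((1−f)δ)/sin δ ≈ 1.050, b = sin(fδ)/sin δ ≈ 0.301.
p = a·p₁ + b·p₂ ≈ (-0.821, -0.533, -0.205); φ = arcsin(p_z) ≈ -11.82°, λ = atan2(p_y, p_x) ≈ -147.01°.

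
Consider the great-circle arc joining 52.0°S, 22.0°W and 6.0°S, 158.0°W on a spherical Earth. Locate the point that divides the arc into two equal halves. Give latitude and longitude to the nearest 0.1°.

≈ 52.0°S, 120.2°W

Convert each endpoint to a unit vector on the sphere (x = cos φ cos λ, y = cos φ sin λ, z = sin φ).
The central angle between the endpoints is δ = arccos(p₁·p₂) ≈ 1.937 rad (111.0°).
Interpolate at f = 1/2 with slerp weights a = sin((1−f)δ)/sin δ ≈ 0.883, b = sin(fδ)/sin δ ≈ 0.883.
p = a·p₁ + b·p₂ ≈ (-0.310, -0.532, -0.788); φ = arcsin(p_z) ≈ -51.97°, λ = atan2(p_y, p_x) ≈ -120.21°.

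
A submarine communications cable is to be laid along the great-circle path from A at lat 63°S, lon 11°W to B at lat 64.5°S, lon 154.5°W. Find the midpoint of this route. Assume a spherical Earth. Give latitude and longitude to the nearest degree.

Convert each endpoint to a unit vector on the sphere (x = cos φ cos λ, y = cos φ sin λ, z = sin φ).
The central angle between the endpoints is δ = arccos(p₁·p₂) ≈ 0.867 rad (49.7°).
Interpolate at f = 1/2 with slerp weights a = sin((1−f)δ)/sin δ ≈ 0.551, b = sin(fδ)/sin δ ≈ 0.551.
p = a·p₁ + b·p₂ ≈ (0.031, -0.150, -0.988); φ = arcsin(p_z) ≈ -81.19°, λ = atan2(p_y, p_x) ≈ -78.15°.

≈ lat 81°S, lon 78°W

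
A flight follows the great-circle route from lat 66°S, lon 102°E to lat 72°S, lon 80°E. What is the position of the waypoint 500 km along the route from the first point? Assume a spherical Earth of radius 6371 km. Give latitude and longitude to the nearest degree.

≈ lat 69°S, lon 93°E

Write both endpoints as unit vectors p₁, p₂ with components (cos φ cos λ, cos φ sin λ, sin φ).
The central angle between the endpoints is δ = arccos(p₁·p₂) ≈ 0.171 rad (9.8°). The total great-circle distance is δ·R ≈ 0.171 × 6371 ≈ 1091 km, so the target fraction is f = 500/1091 ≈ 0.458.
Interpolate at f ≈ 0.458 with slerp weights a = sin((1−f)δ)/sin δ ≈ 0.544, b = sin(fδ)/sin δ ≈ 0.460.
p = a·p₁ + b·p₂ ≈ (-0.021, 0.356, -0.934); φ = arcsin(p_z) ≈ -69.09°, λ = atan2(p_y, p_x) ≈ 93.42°.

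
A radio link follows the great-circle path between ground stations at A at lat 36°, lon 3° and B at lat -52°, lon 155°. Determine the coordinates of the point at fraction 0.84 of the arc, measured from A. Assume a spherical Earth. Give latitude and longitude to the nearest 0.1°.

≈ lat -56.7°, lon 112.6°

Write both endpoints as unit vectors p₁, p₂ with components (cos φ cos λ, cos φ sin λ, sin φ).
The central angle between the endpoints is δ = arccos(p₁·p₂) ≈ 2.697 rad (154.5°).
Interpolate at f = 0.84 with slerp weights a = sin((1−f)δ)/sin δ ≈ 0.973, b = sin(fδ)/sin δ ≈ 1.787.
p = a·p₁ + b·p₂ ≈ (-0.211, 0.506, -0.836); φ = arcsin(p_z) ≈ -56.74°, λ = atan2(p_y, p_x) ≈ 112.61°.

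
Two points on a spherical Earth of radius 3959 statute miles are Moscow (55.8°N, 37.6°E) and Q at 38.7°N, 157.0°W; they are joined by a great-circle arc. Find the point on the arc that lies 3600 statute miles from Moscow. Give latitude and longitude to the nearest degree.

The haversine formula gives a central angle δ ≈ 1.478 rad (84.7°) between the endpoints. The total great-circle distance is δ·R ≈ 1.478 × 3959 ≈ 5852 mi, so the target fraction is f = 3600/5852 ≈ 0.615.
Interpolate at f ≈ 0.615 with slerp weights a = sin((1−f)δ)/sin δ ≈ 0.541, b = sin(fδ)/sin δ ≈ 0.792.
p = a·p₁ + b·p₂ ≈ (-0.328, -0.056, 0.943); φ = arcsin(p_z) ≈ 70.54°, λ = atan2(p_y, p_x) ≈ -170.30°.

≈ 71°N, 170°W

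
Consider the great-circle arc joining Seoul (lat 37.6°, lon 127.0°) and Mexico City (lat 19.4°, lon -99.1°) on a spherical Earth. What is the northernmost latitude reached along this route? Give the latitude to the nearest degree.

The great circle lies in the plane with unit normal n̂ = (p₁ × p₂)/|p₁ × p₂|.
Here n̂_z ≈ +0.567; the vertex latitude is φ_max = arccos|n̂_z| ≈ 55.4°.
Check via Clairaut: cos φ_max = |cos φ₁| · sin C = cos(37.6°)·sin(45.7°) ≈ 0.567, again giving ≈ 55.4°.

≈ 55°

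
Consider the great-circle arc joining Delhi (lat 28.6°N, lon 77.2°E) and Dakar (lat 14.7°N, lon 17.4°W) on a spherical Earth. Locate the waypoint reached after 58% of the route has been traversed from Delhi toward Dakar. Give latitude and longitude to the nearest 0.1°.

Write both endpoints as unit vectors p₁, p₂ with components (cos φ cos λ, cos φ sin λ, sin φ).
The central angle between the endpoints is δ = arccos(p₁·p₂) ≈ 1.517 rad (86.9°).
Interpolate at f = 0.58 with slerp weights a = sin((1−f)δ)/sin δ ≈ 0.596, b = sin(fδ)/sin δ ≈ 0.772.
p = a·p₁ + b·p₂ ≈ (0.828, 0.287, 0.481); φ = arcsin(p_z) ≈ 28.76°, λ = atan2(p_y, p_x) ≈ 19.10°.

≈ lat 28.8°N, lon 19.1°E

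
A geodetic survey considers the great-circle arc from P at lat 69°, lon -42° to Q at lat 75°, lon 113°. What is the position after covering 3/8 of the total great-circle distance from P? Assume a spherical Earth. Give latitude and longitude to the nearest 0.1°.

≈ lat 81.6°, lon -24.8°

Convert each endpoint to a unit vector on the sphere (x = cos φ cos λ, y = cos φ sin λ, z = sin φ).
The central angle between the endpoints is δ = arccos(p₁·p₂) ≈ 0.613 rad (35.1°).
Interpolate at f = 3/8 with slerp weights a = sin((1−f)δ)/sin δ ≈ 0.650, b = sin(fδ)/sin δ ≈ 0.396.
p = a·p₁ + b·p₂ ≈ (0.133, -0.061, 0.989); φ = arcsin(p_z) ≈ 81.58°, λ = atan2(p_y, p_x) ≈ -24.80°.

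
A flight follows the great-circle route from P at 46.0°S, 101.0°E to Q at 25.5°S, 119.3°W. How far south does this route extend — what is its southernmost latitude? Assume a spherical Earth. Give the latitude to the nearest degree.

The great circle lies in the plane with unit normal n̂ = (p₁ × p₂)/|p₁ × p₂|.
Here n̂_z ≈ +0.411; the vertex latitude is φ_max = arccos|n̂_z| ≈ 65.7°.

≈ 66°S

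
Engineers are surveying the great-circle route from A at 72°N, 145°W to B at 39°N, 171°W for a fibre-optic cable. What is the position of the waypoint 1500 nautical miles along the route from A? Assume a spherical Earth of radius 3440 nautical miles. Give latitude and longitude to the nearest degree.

From cos δ = sin φ₁ sin φ₂ + cos φ₁ cos φ₂ cos Δλ, the central angle is δ ≈ 0.619 rad (35.5°). The total great-circle distance is δ·R ≈ 0.619 × 3440 ≈ 2130 nmi, so the target fraction is f = 1500/2130 ≈ 0.704.
Interpolate at f ≈ 0.704 with slerp weights a = sin((1−f)δ)/sin δ ≈ 0.314, b = sin(fδ)/sin δ ≈ 0.728.
p = a·p₁ + b·p₂ ≈ (-0.638, -0.144, 0.756); φ = arcsin(p_z) ≈ 49.15°, λ = atan2(p_y, p_x) ≈ -167.27°.

≈ 49°N, 167°W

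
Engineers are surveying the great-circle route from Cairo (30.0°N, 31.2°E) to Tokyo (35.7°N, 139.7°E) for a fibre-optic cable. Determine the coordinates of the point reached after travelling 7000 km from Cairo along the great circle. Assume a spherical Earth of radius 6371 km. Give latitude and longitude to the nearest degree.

Convert each endpoint to a unit vector on the sphere (x = cos φ cos λ, y = cos φ sin λ, z = sin φ).
The central angle between the endpoints is δ = arccos(p₁·p₂) ≈ 1.502 rad (86.1°). The total great-circle distance is δ·R ≈ 1.502 × 6371 ≈ 9570 km, so the target fraction is f = 7000/9570 ≈ 0.731.
Interpolate at f ≈ 0.731 with slerp weights a = sin((1−f)δ)/sin δ ≈ 0.393, b = sin(fδ)/sin δ ≈ 0.893.
p = a·p₁ + b·p₂ ≈ (-0.261, 0.645, 0.718); φ = arcsin(p_z) ≈ 45.86°, λ = atan2(p_y, p_x) ≈ 112.05°.

≈ 46°N, 112°E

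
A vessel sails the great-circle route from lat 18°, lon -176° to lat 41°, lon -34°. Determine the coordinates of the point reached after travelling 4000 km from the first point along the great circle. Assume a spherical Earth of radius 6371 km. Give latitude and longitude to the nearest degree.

The haversine formula gives a central angle δ ≈ 1.942 rad (111.3°) between the endpoints. The total great-circle distance is δ·R ≈ 1.942 × 6371 ≈ 12373 km, so the target fraction is f = 4000/12373 ≈ 0.323.
Interpolate at f ≈ 0.323 with slerp weights a = sin((1−f)δ)/sin δ ≈ 1.038, b = sin(fδ)/sin δ ≈ 0.630.
p = a·p₁ + b·p₂ ≈ (-0.590, -0.335, 0.734); φ = arcsin(p_z) ≈ 47.25°, λ = atan2(p_y, p_x) ≈ -150.44°.

≈ lat 47°, lon -150°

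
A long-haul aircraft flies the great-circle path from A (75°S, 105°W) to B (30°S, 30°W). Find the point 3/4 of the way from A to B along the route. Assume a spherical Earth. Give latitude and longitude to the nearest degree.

Write both endpoints as unit vectors p₁, p₂ with components (cos φ cos λ, cos φ sin λ, sin φ).
The central angle between the endpoints is δ = arccos(p₁·p₂) ≈ 0.999 rad (57.2°).
Interpolate at f = 3/4 with slerp weights a = sin((1−f)δ)/sin δ ≈ 0.294, b = sin(fδ)/sin δ ≈ 0.810.
p = a·p₁ + b·p₂ ≈ (0.588, -0.424, -0.689); φ = arcsin(p_z) ≈ -43.54°, λ = atan2(p_y, p_x) ≈ -35.82°.

≈ (44°S, 36°W)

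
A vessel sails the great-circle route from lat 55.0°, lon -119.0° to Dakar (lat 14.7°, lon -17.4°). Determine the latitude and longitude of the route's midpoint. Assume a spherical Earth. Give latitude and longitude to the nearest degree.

≈ lat 46°, lon -51°

Convert each endpoint to a unit vector on the sphere (x = cos φ cos λ, y = cos φ sin λ, z = sin φ).
The central angle between the endpoints is δ = arccos(p₁·p₂) ≈ 1.474 rad (84.5°).
Interpolate at f = 1/2 with slerp weights a = sin((1−f)δ)/sin δ ≈ 0.675, b = sin(fδ)/sin δ ≈ 0.675.
p = a·p₁ + b·p₂ ≈ (0.436, -0.534, 0.725); φ = arcsin(p_z) ≈ 46.43°, λ = atan2(p_y, p_x) ≈ -50.81°.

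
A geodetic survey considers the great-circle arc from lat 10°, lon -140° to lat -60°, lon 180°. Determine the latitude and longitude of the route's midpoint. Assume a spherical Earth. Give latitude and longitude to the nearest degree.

Write both endpoints as unit vectors p₁, p₂ with components (cos φ cos λ, cos φ sin λ, sin φ).
The central angle between the endpoints is δ = arccos(p₁·p₂) ≈ 1.342 rad (76.9°).
Interpolate at f = 1/2 with slerp weights a = sin((1−f)δ)/sin δ ≈ 0.638, b = sin(fδ)/sin δ ≈ 0.638.
p = a·p₁ + b·p₂ ≈ (-0.801, -0.404, -0.442); φ = arcsin(p_z) ≈ -26.23°, λ = atan2(p_y, p_x) ≈ -153.22°.

≈ lat -26°, lon -153°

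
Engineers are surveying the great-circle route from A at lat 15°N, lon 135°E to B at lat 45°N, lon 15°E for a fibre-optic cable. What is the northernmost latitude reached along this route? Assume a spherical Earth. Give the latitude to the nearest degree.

≈ 53°N

The great circle lies in the plane with unit normal n̂ = (p₁ × p₂)/|p₁ × p₂|.
Here n̂_z ≈ -0.599; the vertex latitude is φ_max = arccos|n̂_z| ≈ 53.2°.
Check via Clairaut: cos φ_max = |cos φ₁| · sin C = cos(15.0°)·sin(38.3°) ≈ 0.599, again giving ≈ 53.2°.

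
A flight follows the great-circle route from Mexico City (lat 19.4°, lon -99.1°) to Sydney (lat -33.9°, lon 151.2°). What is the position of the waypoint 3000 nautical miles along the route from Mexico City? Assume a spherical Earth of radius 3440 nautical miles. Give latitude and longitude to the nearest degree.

≈ lat -8°, lon -142°

The haversine formula gives a central angle δ ≈ 2.037 rad (116.7°) between the endpoints. The total great-circle distance is δ·R ≈ 2.037 × 3440 ≈ 7006 nmi, so the target fraction is f = 3000/7006 ≈ 0.428.
Interpolate at f ≈ 0.428 with slerp weights a = sin((1−f)δ)/sin δ ≈ 1.028, b = sin(fδ)/sin δ ≈ 0.857.
p = a·p₁ + b·p₂ ≈ (-0.777, -0.615, -0.136); φ = arcsin(p_z) ≈ -7.84°, λ = atan2(p_y, p_x) ≈ -141.63°.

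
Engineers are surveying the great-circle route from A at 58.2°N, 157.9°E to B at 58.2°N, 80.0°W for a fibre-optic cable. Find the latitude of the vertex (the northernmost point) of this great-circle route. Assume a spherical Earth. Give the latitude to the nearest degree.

The great circle lies in the plane with unit normal n̂ = (p₁ × p₂)/|p₁ × p₂|.
Here n̂_z ≈ +0.287; the vertex latitude is φ_max = arccos|n̂_z| ≈ 73.3°.

≈ 73°N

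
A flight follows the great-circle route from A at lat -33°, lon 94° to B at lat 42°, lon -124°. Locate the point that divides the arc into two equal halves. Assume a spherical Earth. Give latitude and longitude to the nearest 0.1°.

≈ lat 13.4°, lon 155.1°

The haversine formula gives a central angle δ ≈ 2.597 rad (148.8°) between the endpoints.
Interpolate at f = 1/2 with slerp weights a = sin((1−f)δ)/sin δ ≈ 1.861, b = sin(fδ)/sin δ ≈ 1.861.
p = a·p₁ + b·p₂ ≈ (-0.882, 0.410, 0.232); φ = arcsin(p_z) ≈ 13.39°, λ = atan2(p_y, p_x) ≈ 155.05°.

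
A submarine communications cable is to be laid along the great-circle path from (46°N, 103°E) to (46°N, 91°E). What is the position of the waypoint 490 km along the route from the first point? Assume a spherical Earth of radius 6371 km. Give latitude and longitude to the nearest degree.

≈ (46°N, 97°E)

The haversine formula gives a central angle δ ≈ 0.145 rad (8.3°) between the endpoints. The total great-circle distance is δ·R ≈ 0.145 × 6371 ≈ 926 km, so the target fraction is f = 490/926 ≈ 0.529.
Interpolate at f ≈ 0.529 with slerp weights a = sin((1−f)δ)/sin δ ≈ 0.472, b = sin(fδ)/sin δ ≈ 0.530.
p = a·p₁ + b·p₂ ≈ (-0.080, 0.688, 0.721); φ = arcsin(p_z) ≈ 46.16°, λ = atan2(p_y, p_x) ≈ 96.65°.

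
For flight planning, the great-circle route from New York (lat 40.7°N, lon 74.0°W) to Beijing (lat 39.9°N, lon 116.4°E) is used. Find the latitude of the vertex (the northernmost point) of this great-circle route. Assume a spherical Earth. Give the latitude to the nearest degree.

The great circle lies in the plane with unit normal n̂ = (p₁ × p₂)/|p₁ × p₂|.
Here n̂_z ≈ -0.106; the vertex latitude is φ_max = arccos|n̂_z| ≈ 83.9°.
Check via Clairaut: cos φ_max = |cos φ₁| · sin C = cos(40.7°)·sin(8.1°) ≈ 0.106, again giving ≈ 83.9°.

≈ 84°N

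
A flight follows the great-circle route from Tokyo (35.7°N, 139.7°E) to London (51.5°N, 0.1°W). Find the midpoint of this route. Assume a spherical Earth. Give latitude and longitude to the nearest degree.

≈ 69°N, 90°E

Convert each endpoint to a unit vector on the sphere (x = cos φ cos λ, y = cos φ sin λ, z = sin φ).
The central angle between the endpoints is δ = arccos(p₁·p₂) ≈ 1.500 rad (86.0°).
Interpolate at f = 1/2 with slerp weights a = sin((1−f)δ)/sin δ ≈ 0.683, b = sin(fδ)/sin δ ≈ 0.683.
p = a·p₁ + b·p₂ ≈ (0.002, 0.358, 0.934); φ = arcsin(p_z) ≈ 69.01°, λ = atan2(p_y, p_x) ≈ 89.65°.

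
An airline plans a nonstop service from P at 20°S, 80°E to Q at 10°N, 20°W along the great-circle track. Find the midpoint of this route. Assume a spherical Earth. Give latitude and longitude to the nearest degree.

≈ 8°S, 28°E

Write both endpoints as unit vectors p₁, p₂ with components (cos φ cos λ, cos φ sin λ, sin φ).
The central angle between the endpoints is δ = arccos(p₁·p₂) ≈ 1.793 rad (102.7°).
Interpolate at f = 1/2 with slerp weights a = sin((1−f)δ)/sin δ ≈ 0.801, b = sin(fδ)/sin δ ≈ 0.801.
p = a·p₁ + b·p₂ ≈ (0.872, 0.471, -0.135); φ = arcsin(p_z) ≈ -7.75°, λ = atan2(p_y, p_x) ≈ 28.40°.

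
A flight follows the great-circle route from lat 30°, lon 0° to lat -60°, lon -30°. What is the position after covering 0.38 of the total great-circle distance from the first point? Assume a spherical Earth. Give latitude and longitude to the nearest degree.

≈ lat -5°, lon -8°

From cos δ = sin φ₁ sin φ₂ + cos φ₁ cos φ₂ cos Δλ, the central angle is δ ≈ 1.629 rad (93.3°).
Interpolate at f = 0.38 with slerp weights a = sin((1−f)δ)/sin δ ≈ 0.848, b = sin(fδ)/sin δ ≈ 0.581.
p = a·p₁ + b·p₂ ≈ (0.986, -0.145, -0.079); φ = arcsin(p_z) ≈ -4.54°, λ = atan2(p_y, p_x) ≈ -8.38°.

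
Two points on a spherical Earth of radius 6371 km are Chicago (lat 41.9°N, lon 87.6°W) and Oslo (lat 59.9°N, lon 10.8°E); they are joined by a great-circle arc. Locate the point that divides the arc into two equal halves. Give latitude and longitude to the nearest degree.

≈ lat 61°N, lon 51°W

From cos δ = sin φ₁ sin φ₂ + cos φ₁ cos φ₂ cos Δλ, the central angle is δ ≈ 1.020 rad (58.4°).
Interpolate at f = 1/2 with slerp weights a = sin((1−f)δ)/sin δ ≈ 0.573, b = sin(fδ)/sin δ ≈ 0.573.
p = a·p₁ + b·p₂ ≈ (0.300, -0.372, 0.878); φ = arcsin(p_z) ≈ 61.44°, λ = atan2(p_y, p_x) ≈ -51.12°.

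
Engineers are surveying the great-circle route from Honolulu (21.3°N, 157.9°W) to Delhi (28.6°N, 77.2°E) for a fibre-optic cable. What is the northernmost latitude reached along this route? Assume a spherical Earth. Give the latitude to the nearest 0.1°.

≈ 45.4°N

The great circle lies in the plane with unit normal n̂ = (p₁ × p₂)/|p₁ × p₂|.
Here n̂_z ≈ -0.702; the vertex latitude is φ_max = arccos|n̂_z| ≈ 45.4°.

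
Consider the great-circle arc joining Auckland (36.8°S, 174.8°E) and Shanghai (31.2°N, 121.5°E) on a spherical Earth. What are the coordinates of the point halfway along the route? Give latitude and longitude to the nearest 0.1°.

≈ (3.1°S, 147.2°E)

The haversine formula gives a central angle δ ≈ 1.472 rad (84.3°) between the endpoints.
Interpolate at f = 1/2 with slerp weights a = sin((1−f)δ)/sin δ ≈ 0.675, b = sin(fδ)/sin δ ≈ 0.675.
p = a·p₁ + b·p₂ ≈ (-0.839, 0.541, -0.055); φ = arcsin(p_z) ≈ -3.13°, λ = atan2(p_y, p_x) ≈ 147.20°.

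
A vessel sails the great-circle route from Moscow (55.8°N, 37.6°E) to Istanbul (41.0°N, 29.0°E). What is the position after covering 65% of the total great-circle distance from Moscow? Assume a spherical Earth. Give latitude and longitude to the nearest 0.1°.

Write both endpoints as unit vectors p₁, p₂ with components (cos φ cos λ, cos φ sin λ, sin φ).
The central angle between the endpoints is δ = arccos(p₁·p₂) ≈ 0.276 rad (15.8°).
Interpolate at f = 0.65 with slerp weights a = sin((1−f)δ)/sin δ ≈ 0.354, b = sin(fδ)/sin δ ≈ 0.655.
p = a·p₁ + b·p₂ ≈ (0.590, 0.361, 0.722); φ = arcsin(p_z) ≈ 46.25°, λ = atan2(p_y, p_x) ≈ 31.47°.

≈ 46.2°N, 31.5°E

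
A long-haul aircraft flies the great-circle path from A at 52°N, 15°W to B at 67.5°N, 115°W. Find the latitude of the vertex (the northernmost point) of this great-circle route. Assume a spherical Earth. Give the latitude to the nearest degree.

≈ 71°N

The great circle lies in the plane with unit normal n̂ = (p₁ × p₂)/|p₁ × p₂|.
Here n̂_z ≈ -0.319; the vertex latitude is φ_max = arccos|n̂_z| ≈ 71.4°.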